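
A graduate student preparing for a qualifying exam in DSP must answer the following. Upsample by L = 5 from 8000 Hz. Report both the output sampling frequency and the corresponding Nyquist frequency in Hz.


Step 1 — output sample rate after interpolation by L:
fs_out = L * fs_in = 5 * 8000 = 40000 Hz

Step 2 — Nyquist frequency of the output stream:
f_Nyq = fs_out / 2 = 40000 / 2 = 20000.0 Hz

fs_out = 40000 Hz; f_Nyquist = 20000.0 Hz


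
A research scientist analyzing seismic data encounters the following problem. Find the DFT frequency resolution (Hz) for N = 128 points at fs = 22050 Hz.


DFT frequency resolution:
df = fs / N
   = 22050 / 128
   = 172.2656 Hz

172.2656 Hz


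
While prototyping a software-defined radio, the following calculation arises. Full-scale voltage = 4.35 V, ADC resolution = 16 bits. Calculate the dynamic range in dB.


Dynamic range from full-scale to LSB:
V_min = V_max / 2^bits = 4.35 / 2^16
DR = 20 * log10(V_max / V_min)
   = 20 * log10(2^16)
   = 20 * 16 * log10(2)
   = 96.33 dB

96.33 dB


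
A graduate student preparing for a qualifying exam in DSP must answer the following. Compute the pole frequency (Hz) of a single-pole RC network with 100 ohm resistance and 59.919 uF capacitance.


Cutoff frequency of a first-order RC filter:
fc = 1 / (2 * pi * R * C)
C = 59.919 uF = 5.9919e-05 F
fc = 1 / (2 * pi * 100 * 5.9919e-05)
   = 1 / 0.037648218042089
   = 26.561682 Hz

26.561682 Hz


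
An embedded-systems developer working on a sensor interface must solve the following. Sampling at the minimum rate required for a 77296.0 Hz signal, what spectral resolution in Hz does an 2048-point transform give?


Step 1 — Nyquist sampling rate:
fs = 2 * fmax = 2 * 77296.0 = 154592.0 Hz

Step 2 — DFT bin spacing:
df = fs / N = 154592.0 / 2048 = 75.4844 Hz

75.4844 Hz


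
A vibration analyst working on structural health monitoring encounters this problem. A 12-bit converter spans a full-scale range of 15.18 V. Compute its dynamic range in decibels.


Dynamic range from full-scale to LSB:
V_min = V_max / 2^bits = 15.18 / 2^12
DR = 20 * log10(V_max / V_min)
   = 20 * log10(2^12)
   = 20 * 12 * log10(2)
   = 72.25 dB

72.25 dB


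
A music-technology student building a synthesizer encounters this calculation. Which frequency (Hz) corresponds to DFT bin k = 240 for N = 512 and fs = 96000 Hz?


Frequency of DFT bin k:
f_k = k * fs / N
    = 240 * 96000 / 512
    = 23040000 / 512
    = 45000.0 Hz

45000.0 Hz


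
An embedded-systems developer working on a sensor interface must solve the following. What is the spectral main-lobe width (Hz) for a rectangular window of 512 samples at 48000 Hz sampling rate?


Main lobe width for a rectangular window:
Width = 2 * fs / N
      = 2 * 48000 / 512
      = 96000 / 512
      = 187.5 Hz

187.5 Hz


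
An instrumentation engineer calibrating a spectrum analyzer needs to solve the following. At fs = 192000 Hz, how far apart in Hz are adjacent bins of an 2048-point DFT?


DFT frequency resolution:
df = fs / N
   = 192000 / 2048
   = 93.75 Hz

93.75 Hz


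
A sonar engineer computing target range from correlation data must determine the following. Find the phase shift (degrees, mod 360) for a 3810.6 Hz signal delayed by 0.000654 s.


Phase shift from frequency and time delay:
phi = 360 * f * t_delay
    = 360 * 3810.6 * 0.000654
    = 897.17 degrees
    mod 360 = 177.17 degrees

177.17 degrees


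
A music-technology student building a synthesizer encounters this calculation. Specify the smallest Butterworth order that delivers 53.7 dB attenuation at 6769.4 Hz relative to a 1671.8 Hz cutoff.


Butterworth filter order formula:
n = log10(10^(A/10) - 1) / (2 * log10(f_stop/f_pass))
10^(53.7/10) - 1 = 234421.8815
f_stop/f_pass = 6769.4 / 1671.8 = 4.0492
n = 4.4207 -> ceil = 5

5


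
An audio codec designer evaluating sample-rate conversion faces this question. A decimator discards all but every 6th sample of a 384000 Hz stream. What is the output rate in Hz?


Decimation reduces the sample rate:
fs_out = fs_in / M
       = 384000 / 6
       = 64000.0 Hz

64000.0 Hz


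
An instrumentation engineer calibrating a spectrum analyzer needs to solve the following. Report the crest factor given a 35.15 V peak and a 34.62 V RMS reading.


Crest factor is the ratio of peak to RMS:
CF = V_peak / V_rms
   = 35.15 / 34.62
   = 1.0153

1.0153


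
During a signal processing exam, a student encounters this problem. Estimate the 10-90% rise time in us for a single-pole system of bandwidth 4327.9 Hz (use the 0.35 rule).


Rise time from bandwidth relationship:
tr = 0.35 / BW
   = 0.35 / 4327.9
   = 8.08706301e-05 s
   = 80.8706 us

80.8706 us


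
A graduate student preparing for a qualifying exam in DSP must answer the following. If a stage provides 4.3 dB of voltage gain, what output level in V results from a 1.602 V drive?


Output voltage from dB gain:
V_out = V_in * 10^(gain_dB / 20)
      = 1.602 * 10^(4.3 / 20)
      = 1.602 * 1.64059
      = 2.6282 V

2.6282 V


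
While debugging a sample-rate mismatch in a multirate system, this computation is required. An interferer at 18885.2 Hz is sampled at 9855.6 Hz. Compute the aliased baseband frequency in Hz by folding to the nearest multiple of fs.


Compute the nearest integer multiple of fs to the signal:
n = round(18885.2 / 9855.6) = 2
f_alias = |18885.2 - 2 * 9855.6|
        = |18885.2 - 19711.2|
        = 826.0 Hz

826.0


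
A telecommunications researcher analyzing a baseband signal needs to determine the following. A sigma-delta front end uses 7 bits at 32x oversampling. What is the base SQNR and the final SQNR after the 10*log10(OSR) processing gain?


Step 1 — baseline SQNR at Nyquist:
SQNR_base = 6.02*N + 1.76
          = 6.02*7 + 1.76
          = 43.9 dB

Step 2 — oversampling processing gain:
G = 10*log10(OSR) = 10*log10(32) = 15.05 dB

Step 3 — total:
SQNR_total = 43.9 + 15.05 = 58.95 dB

Base SQNR = 43.9 dB; oversampled SQNR = 58.95 dB


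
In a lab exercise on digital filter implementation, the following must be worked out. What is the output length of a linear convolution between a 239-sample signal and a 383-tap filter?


Linear convolution output length:
L = N + M - 1
  = 239 + 383 - 1
  = 621 samples

621


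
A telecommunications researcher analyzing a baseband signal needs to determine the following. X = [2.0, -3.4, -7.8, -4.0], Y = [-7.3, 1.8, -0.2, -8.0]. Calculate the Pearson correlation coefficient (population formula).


Pearson correlation coefficient (population):
r = cov(X,Y) / (std(X) * std(Y))
Mean X = -3.3, Mean Y = -3.425
Cov(X,Y) = -8.0925
Std(X) = 3.494281, Std(Y) = 4.290906
r = -0.5397

-0.5397


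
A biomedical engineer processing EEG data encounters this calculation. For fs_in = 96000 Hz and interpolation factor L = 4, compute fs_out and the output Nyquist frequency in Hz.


Step 1 — output sample rate after interpolation by L:
fs_out = L * fs_in = 4 * 96000 = 384000 Hz

Step 2 — Nyquist frequency of the output stream:
f_Nyq = fs_out / 2 = 384000 / 2 = 192000.0 Hz

fs_out = 384000 Hz; f_Nyquist = 192000.0 Hz


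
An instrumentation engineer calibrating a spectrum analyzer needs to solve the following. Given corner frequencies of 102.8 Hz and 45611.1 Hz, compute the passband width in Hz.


Bandwidth is the difference of -3dB frequencies:
BW = f_high - f_low
   = 45611.1 - 102.8
   = 45508.3 Hz

45508.3 Hz


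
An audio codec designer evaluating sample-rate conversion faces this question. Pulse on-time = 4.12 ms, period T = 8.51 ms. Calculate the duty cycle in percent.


Duty cycle as a percentage:
DC = (t_on / T) * 100
   = (4.12 / 8.51) * 100
   = 0.484136 * 100
   = 48.41 %

48.41 %


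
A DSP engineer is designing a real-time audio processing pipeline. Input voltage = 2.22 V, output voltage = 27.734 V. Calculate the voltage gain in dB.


Voltage gain in dB:
G = 20 * log10(Vout / Vin)
  = 20 * log10(27.734 / 2.22)
  = 20 * log10(12.492793)
  = 20 * 1.09666
  = 21.93 dB

21.93 dB


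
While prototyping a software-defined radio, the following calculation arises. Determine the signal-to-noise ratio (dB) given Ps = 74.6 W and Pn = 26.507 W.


SNR in decibels:
SNR = 10 * log10(Ps / Pn)
    = 10 * log10(74.6 / 26.507)
    = 10 * log10(2.8144)
    = 10 * 0.4494
    = 4.49 dB

4.49 dB


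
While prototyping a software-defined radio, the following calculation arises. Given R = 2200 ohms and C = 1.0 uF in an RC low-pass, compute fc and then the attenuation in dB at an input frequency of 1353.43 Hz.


Step 1 — cutoff frequency:
fc = 1 / (2*pi*R*C)
C = 1.0 uF = 1e-06 F
fc = 1 / (2*pi*2200*1e-06)
   = 72.3432 Hz

Step 2 — magnitude at f = 1353.43 Hz:
|H(f)| = 1 / sqrt(1 + (f/fc)^2)
f/fc = 1353.43 / 72.3432 = 18.708462
|H| = 1 / sqrt(1 + 350.00655) = 0.0533756
|H|_dB = 20*log10(0.0533756) = -25.45 dB

fc = 72.3432 Hz; |H(1353.43 Hz)| = -25.45 dB


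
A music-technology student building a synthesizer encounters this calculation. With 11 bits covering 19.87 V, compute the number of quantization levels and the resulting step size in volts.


Step 1 — number of quantization levels:
L = 2^N = 2^11 = 2048

Step 2 — LSB step size:
delta = Vfs / L
      = 19.87 / 2048
      = 0.00970215 V

Levels = 2048; step size = 0.00970215 V


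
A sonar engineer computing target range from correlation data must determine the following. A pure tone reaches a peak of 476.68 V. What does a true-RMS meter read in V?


RMS voltage for a sinusoidal waveform:
V_rms = V_peak / sqrt(2)
      = 476.68 / 1.414214
      = 337.064 V

337.064 V


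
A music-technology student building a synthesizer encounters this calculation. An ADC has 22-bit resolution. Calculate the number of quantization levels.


Number of quantization levels = 2^N
= 2^22
= 4194304

4194304


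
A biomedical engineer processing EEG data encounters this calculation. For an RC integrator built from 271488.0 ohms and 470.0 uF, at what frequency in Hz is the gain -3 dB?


Cutoff frequency of a first-order RC filter:
fc = 1 / (2 * pi * R * C)
C = 470.0 uF = 0.00047 F
fc = 1 / (2 * pi * 271488.0 * 0.00047)
   = 1 / 801.73042395752
   = 0.001247 Hz

0.001247 Hz


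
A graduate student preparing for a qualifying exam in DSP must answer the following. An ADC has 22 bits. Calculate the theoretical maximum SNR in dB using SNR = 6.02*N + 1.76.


Theoretical SNR for a full-scale sinusoid:
SNR = 6.02 * N + 1.76
    = 6.02 * 22 + 1.76
    = 132.44 + 1.76
    = 134.2 dB

134.2 dB


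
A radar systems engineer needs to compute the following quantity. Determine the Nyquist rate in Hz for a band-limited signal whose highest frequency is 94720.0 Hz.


The Nyquist rate is twice the maximum frequency component.
fs_min = 2 * fmax
      = 2 * 94720.0
      = 189440.0 Hz

189440.0


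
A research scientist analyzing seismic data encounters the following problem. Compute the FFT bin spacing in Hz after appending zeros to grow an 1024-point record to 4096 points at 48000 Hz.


Frequency resolution after zero-padding:
N_padded = 1024 * 4 = 4096
df = fs / N_padded
   = 48000 / 4096
   = 11.7188 Hz

11.7188 Hz


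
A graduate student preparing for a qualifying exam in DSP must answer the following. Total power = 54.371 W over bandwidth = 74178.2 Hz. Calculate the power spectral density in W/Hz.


Power spectral density:
PSD = P / BW
    = 54.371 / 74178.2
    = 0.00073298 W/Hz

0.00073298 W/Hz


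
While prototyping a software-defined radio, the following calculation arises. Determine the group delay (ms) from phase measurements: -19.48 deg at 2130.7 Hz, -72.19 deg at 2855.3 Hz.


Group delay from phase difference:
tau = -d(phi)/d(omega)
d(phi) = -52.71 deg = -0.919963 rad
d(omega) = 2*pi*(2855.3 - 2130.7) = 4552.7961 rad/s
tau = -(-0.919963) / 4552.7961
    = 0.2021 ms

0.2021 ms


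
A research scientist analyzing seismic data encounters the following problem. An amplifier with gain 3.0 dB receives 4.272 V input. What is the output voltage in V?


Output voltage from dB gain:
V_out = V_in * 10^(gain_dB / 20)
      = 4.272 * 10^(3.0 / 20)
      = 4.272 * 1.412538
      = 6.0344 V

6.0344 V


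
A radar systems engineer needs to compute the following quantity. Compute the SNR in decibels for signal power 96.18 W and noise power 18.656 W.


SNR in decibels:
SNR = 10 * log10(Ps / Pn)
    = 10 * log10(96.18 / 18.656)
    = 10 * log10(5.1554)
    = 10 * 0.7123
    = 7.12 dB

7.12 dB


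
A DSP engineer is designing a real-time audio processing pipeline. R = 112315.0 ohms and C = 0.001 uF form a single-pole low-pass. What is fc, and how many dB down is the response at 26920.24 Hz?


Step 1 — cutoff frequency:
fc = 1 / (2*pi*R*C)
C = 0.001 uF = 1e-09 F
fc = 1 / (2*pi*112315.0*1e-09)
   = 1417.041 Hz

Step 2 — magnitude at f = 26920.24 Hz:
|H(f)| = 1 / sqrt(1 + (f/fc)^2)
f/fc = 26920.24 / 1417.041 = 18.997503
|H| = 1 / sqrt(1 + 360.90512) = 0.0525657
|H|_dB = 20*log10(0.0525657) = -25.59 dB

fc = 1417.041 Hz; |H(26920.24 Hz)| = -25.59 dB


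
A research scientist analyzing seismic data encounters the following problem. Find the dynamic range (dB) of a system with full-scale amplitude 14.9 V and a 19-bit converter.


Dynamic range from full-scale to LSB:
V_min = V_max / 2^bits = 14.9 / 2^19
DR = 20 * log10(V_max / V_min)
   = 20 * log10(2^19)
   = 20 * 19 * log10(2)
   = 114.39 dB

114.39 dB


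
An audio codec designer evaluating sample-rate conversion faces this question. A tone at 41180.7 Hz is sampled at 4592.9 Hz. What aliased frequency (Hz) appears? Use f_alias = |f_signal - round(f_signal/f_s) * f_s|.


Compute the nearest integer multiple of fs to the signal:
n = round(41180.7 / 4592.9) = 9
f_alias = |41180.7 - 9 * 4592.9|
        = |41180.7 - 41336.1|
        = 155.4 Hz

155.4


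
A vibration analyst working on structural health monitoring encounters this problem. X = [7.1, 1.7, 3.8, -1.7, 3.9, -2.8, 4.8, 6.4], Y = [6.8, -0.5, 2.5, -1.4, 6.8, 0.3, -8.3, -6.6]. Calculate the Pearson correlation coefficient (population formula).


Pearson correlation coefficient (population):
r = cov(X,Y) / (std(X) * std(Y))
Mean X = 2.9, Mean Y = -0.05
Cov(X,Y) = 0.50875
Std(X) = 3.361547, Std(Y) = 5.165511
r = 0.0293

0.0293


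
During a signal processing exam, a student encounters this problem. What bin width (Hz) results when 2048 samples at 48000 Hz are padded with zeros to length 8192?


Frequency resolution after zero-padding:
N_padded = 2048 * 4 = 8192
df = fs / N_padded
   = 48000 / 8192
   = 5.8594 Hz

5.8594 Hz


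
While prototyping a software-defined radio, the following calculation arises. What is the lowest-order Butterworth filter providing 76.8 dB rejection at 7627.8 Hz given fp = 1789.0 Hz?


Butterworth filter order formula:
n = log10(10^(A/10) - 1) / (2 * log10(f_stop/f_pass))
10^(76.8/10) - 1 = 47863008.2323
f_stop/f_pass = 7627.8 / 1789.0 = 4.2637
n = 6.0973 -> ceil = 7

7


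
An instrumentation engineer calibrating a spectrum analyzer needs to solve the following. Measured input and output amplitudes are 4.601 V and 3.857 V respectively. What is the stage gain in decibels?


Voltage gain in dB:
G = 20 * log10(Vout / Vin)
  = 20 * log10(3.857 / 4.601)
  = 20 * log10(0.838296)
  = 20 * -0.076603
  = -1.53 dB

-1.53 dB


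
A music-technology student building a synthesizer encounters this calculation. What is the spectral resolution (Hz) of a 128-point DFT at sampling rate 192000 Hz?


DFT frequency resolution:
df = fs / N
   = 192000 / 128
   = 1500.0 Hz

1500.0 Hz


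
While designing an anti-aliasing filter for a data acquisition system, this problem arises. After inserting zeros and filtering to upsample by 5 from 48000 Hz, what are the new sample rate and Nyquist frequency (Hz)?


Step 1 — output sample rate after interpolation by L:
fs_out = L * fs_in = 5 * 48000 = 240000 Hz

Step 2 — Nyquist frequency of the output stream:
f_Nyq = fs_out / 2 = 240000 / 2 = 120000.0 Hz

fs_out = 240000 Hz; f_Nyquist = 120000.0 Hz


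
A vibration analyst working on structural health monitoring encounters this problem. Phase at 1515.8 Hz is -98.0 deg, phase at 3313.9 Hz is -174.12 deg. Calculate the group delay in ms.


Group delay from phase difference:
tau = -d(phi)/d(omega)
d(phi) = -76.12 deg = -1.328545 rad
d(omega) = 2*pi*(3313.9 - 1515.8) = 11297.7955 rad/s
tau = -(-1.328545) / 11297.7955
    = 0.1176 ms

0.1176 ms


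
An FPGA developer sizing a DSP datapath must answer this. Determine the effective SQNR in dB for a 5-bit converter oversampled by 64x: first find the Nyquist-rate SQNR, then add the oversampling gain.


Step 1 — baseline SQNR at Nyquist:
SQNR_base = 6.02*N + 1.76
          = 6.02*5 + 1.76
          = 31.86 dB

Step 2 — oversampling processing gain:
G = 10*log10(OSR) = 10*log10(64) = 18.06 dB

Step 3 — total:
SQNR_total = 31.86 + 18.06 = 49.92 dB

Base SQNR = 31.86 dB; oversampled SQNR = 49.92 dB


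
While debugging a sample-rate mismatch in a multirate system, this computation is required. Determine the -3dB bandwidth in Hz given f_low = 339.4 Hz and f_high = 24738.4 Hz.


Bandwidth is the difference of -3dB frequencies:
BW = f_high - f_low
   = 24738.4 - 339.4
   = 24399.0 Hz

24399.0 Hz


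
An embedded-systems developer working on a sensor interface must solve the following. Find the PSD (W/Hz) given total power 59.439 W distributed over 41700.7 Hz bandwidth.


Power spectral density:
PSD = P / BW
    = 59.439 / 41700.7
    = 0.00142537 W/Hz

0.00142537 W/Hz


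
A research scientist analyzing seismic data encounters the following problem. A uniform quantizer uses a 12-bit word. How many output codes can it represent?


Number of quantization levels = 2^N
= 2^12
= 4096

4096


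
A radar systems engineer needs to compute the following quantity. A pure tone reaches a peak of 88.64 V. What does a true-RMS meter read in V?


RMS voltage for a sinusoidal waveform:
V_rms = V_peak / sqrt(2)
      = 88.64 / 1.414214
      = 62.678 V

62.678 V


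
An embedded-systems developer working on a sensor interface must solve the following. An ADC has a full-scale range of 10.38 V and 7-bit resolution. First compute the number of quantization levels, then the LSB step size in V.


Step 1 — number of quantization levels:
L = 2^N = 2^7 = 128

Step 2 — LSB step size:
delta = Vfs / L
      = 10.38 / 128
      = 0.08109375 V

Levels = 128; step size = 0.08109375 V


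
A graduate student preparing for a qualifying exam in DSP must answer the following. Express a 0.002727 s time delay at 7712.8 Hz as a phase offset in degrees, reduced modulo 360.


Phase shift from frequency and time delay:
phi = 360 * f * t_delay
    = 360 * 7712.8 * 0.002727
    = 7571.81 degrees
    mod 360 = 11.81 degrees

11.81 degrees


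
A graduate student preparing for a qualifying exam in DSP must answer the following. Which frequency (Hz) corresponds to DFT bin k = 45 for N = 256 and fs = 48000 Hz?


Frequency of DFT bin k:
f_k = k * fs / N
    = 45 * 48000 / 256
    = 2160000 / 256
    = 8437.5 Hz

8437.5 Hz


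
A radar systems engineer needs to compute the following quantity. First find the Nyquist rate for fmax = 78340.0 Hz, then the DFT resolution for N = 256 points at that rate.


Step 1 — Nyquist sampling rate:
fs = 2 * fmax = 2 * 78340.0 = 156680.0 Hz

Step 2 — DFT bin spacing:
df = fs / N = 156680.0 / 256 = 612.0312 Hz

612.0312 Hz


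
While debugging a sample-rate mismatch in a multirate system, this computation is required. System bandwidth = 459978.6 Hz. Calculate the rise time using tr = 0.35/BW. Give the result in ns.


Rise time from bandwidth relationship:
tr = 0.35 / BW
   = 0.35 / 459978.6
   = 7.609049638e-07 s
   = 760.905 ns

760.905 ns


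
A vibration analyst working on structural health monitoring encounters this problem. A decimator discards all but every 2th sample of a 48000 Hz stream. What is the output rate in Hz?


Decimation reduces the sample rate:
fs_out = fs_in / M
       = 48000 / 2
       = 24000.0 Hz

24000.0 Hz


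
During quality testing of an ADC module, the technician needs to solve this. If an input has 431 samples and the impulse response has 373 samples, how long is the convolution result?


Linear convolution output length:
L = N + M - 1
  = 431 + 373 - 1
  = 803 samples

803


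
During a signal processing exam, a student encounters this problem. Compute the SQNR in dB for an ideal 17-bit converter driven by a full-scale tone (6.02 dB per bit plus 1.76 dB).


Theoretical SNR for a full-scale sinusoid:
SNR = 6.02 * N + 1.76
    = 6.02 * 17 + 1.76
    = 102.34 + 1.76
    = 104.1 dB

104.1 dB


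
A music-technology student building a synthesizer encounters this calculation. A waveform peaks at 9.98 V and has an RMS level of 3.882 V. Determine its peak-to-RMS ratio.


Crest factor is the ratio of peak to RMS:
CF = V_peak / V_rms
   = 9.98 / 3.882
   = 2.5708

2.5708


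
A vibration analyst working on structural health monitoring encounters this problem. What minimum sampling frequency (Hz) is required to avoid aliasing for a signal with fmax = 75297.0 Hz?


The Nyquist rate is twice the maximum frequency component.
fs_min = 2 * fmax
      = 2 * 75297.0
      = 150594.0 Hz

150594.0


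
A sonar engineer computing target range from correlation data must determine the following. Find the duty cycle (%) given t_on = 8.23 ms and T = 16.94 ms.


Duty cycle as a percentage:
DC = (t_on / T) * 100
   = (8.23 / 16.94) * 100
   = 0.485832 * 100
   = 48.58 %

48.58 %


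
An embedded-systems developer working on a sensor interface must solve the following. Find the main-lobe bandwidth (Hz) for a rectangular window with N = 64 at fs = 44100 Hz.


Main lobe width for a rectangular window:
Width = 2 * fs / N
      = 2 * 44100 / 64
      = 88200 / 64
      = 1378.125 Hz

1378.125 Hz


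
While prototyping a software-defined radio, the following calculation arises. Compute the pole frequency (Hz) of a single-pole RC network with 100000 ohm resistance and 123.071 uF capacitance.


Cutoff frequency of a first-order RC filter:
fc = 1 / (2 * pi * R * C)
C = 123.071 uF = 0.000123071 F
fc = 1 / (2 * pi * 100000 * 0.000123071)
   = 1 / 77.32778989399
   = 0.012932 Hz

0.012932 Hz


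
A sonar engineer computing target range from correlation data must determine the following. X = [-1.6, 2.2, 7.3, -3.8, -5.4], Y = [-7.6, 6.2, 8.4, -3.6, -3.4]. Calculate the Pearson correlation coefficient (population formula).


Pearson correlation coefficient (population):
r = cov(X,Y) / (std(X) * std(Y))
Mean X = -0.26, Mean Y = 0.0
Cov(X,Y) = 23.832
Std(X) = 4.559649, Std(Y) = 6.185143
r = 0.845

0.845


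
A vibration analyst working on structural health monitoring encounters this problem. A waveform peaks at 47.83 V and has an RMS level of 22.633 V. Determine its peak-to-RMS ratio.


Crest factor is the ratio of peak to RMS:
CF = V_peak / V_rms
   = 47.83 / 22.633
   = 2.1133

2.1133


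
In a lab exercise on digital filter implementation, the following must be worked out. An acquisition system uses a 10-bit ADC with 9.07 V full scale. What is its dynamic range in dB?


Dynamic range from full-scale to LSB:
V_min = V_max / 2^bits = 9.07 / 2^10
DR = 20 * log10(V_max / V_min)
   = 20 * log10(2^10)
   = 20 * 10 * log10(2)
   = 60.21 dB

60.21 dB


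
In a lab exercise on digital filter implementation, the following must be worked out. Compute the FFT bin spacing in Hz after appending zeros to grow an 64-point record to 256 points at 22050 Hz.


Frequency resolution after zero-padding:
N_padded = 64 * 4 = 256
df = fs / N_padded
   = 22050 / 256
   = 86.1328 Hz

86.1328 Hz


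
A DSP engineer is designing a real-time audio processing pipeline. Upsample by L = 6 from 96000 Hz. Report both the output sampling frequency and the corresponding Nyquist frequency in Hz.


Step 1 — output sample rate after interpolation by L:
fs_out = L * fs_in = 6 * 96000 = 576000 Hz

Step 2 — Nyquist frequency of the output stream:
f_Nyq = fs_out / 2 = 576000 / 2 = 288000.0 Hz

fs_out = 576000 Hz; f_Nyquist = 288000.0 Hz


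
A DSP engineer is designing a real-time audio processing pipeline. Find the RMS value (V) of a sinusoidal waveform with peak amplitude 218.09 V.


RMS voltage for a sinusoidal waveform:
V_rms = V_peak / sqrt(2)
      = 218.09 / 1.414214
      = 154.213 V

154.213 V


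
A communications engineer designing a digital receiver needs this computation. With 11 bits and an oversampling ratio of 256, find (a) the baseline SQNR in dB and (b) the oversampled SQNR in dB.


Step 1 — baseline SQNR at Nyquist:
SQNR_base = 6.02*N + 1.76
          = 6.02*11 + 1.76
          = 67.98 dB

Step 2 — oversampling processing gain:
G = 10*log10(OSR) = 10*log10(256) = 24.08 dB

Step 3 — total:
SQNR_total = 67.98 + 24.08 = 92.06 dB

Base SQNR = 67.98 dB; oversampled SQNR = 92.06 dB


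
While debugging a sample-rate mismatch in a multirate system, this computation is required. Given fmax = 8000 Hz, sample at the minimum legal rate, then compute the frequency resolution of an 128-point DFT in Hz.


Step 1 — Nyquist sampling rate:
fs = 2 * fmax = 2 * 8000 = 16000 Hz

Step 2 — DFT bin spacing:
df = fs / N = 16000 / 128 = 125.0 Hz

125.0 Hz


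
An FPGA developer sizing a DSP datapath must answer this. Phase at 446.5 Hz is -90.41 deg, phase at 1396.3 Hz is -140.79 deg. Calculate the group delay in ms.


Group delay from phase difference:
tau = -d(phi)/d(omega)
d(phi) = -50.38 deg = -0.879297 rad
d(omega) = 2*pi*(1396.3 - 446.5) = 5967.7694 rad/s
tau = -(-0.879297) / 5967.7694
    = 0.1473 ms

0.1473 ms


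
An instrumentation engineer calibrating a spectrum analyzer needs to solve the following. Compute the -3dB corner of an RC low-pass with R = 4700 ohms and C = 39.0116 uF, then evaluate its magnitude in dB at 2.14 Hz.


Step 1 — cutoff frequency:
fc = 1 / (2*pi*R*C)
C = 39.0116 uF = 3.90116e-05 F
fc = 1 / (2*pi*4700*3.90116e-05)
   = 0.868018 Hz

Step 2 — magnitude at f = 2.14 Hz:
|H(f)| = 1 / sqrt(1 + (f/fc)^2)
f/fc = 2.14 / 0.868018 = 2.465387
|H| = 1 / sqrt(1 + 6.078133) = 0.3758726
|H|_dB = 20*log10(0.3758726) = -8.5 dB

fc = 0.868018 Hz; |H(2.14 Hz)| = -8.5 dB


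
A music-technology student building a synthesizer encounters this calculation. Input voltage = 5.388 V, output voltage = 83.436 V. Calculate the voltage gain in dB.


Voltage gain in dB:
G = 20 * log10(Vout / Vin)
  = 20 * log10(83.436 / 5.388)
  = 20 * log10(15.485523)
  = 20 * 1.189926
  = 23.8 dB

23.8 dB


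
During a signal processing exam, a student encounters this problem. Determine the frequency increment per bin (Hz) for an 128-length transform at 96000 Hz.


DFT frequency resolution:
df = fs / N
   = 96000 / 128
   = 750.0 Hz

750.0 Hz


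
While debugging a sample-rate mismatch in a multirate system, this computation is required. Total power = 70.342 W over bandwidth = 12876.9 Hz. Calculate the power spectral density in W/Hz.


Power spectral density:
PSD = P / BW
    = 70.342 / 12876.9
    = 0.00546265 W/Hz

0.00546265 W/Hz


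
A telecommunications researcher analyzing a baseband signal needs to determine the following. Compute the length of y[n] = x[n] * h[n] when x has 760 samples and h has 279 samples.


Linear convolution output length:
L = N + M - 1
  = 760 + 279 - 1
  = 1038 samples

1038


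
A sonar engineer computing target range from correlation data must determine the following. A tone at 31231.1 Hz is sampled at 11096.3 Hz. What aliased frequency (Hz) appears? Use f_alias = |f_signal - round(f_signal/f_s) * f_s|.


Compute the nearest integer multiple of fs to the signal:
n = round(31231.1 / 11096.3) = 3
f_alias = |31231.1 - 3 * 11096.3|
        = |31231.1 - 33288.9|
        = 2057.8 Hz

2057.8


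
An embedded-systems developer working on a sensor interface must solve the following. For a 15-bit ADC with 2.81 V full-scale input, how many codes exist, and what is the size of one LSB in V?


Step 1 — number of quantization levels:
L = 2^N = 2^15 = 32768

Step 2 — LSB step size:
delta = Vfs / L
      = 2.81 / 32768
      = 8.575e-05 V

Levels = 32768; step size = 8.575e-05 V


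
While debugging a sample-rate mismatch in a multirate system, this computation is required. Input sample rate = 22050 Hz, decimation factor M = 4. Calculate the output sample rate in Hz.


Decimation reduces the sample rate:
fs_out = fs_in / M
       = 22050 / 4
       = 5512.5 Hz

5512.5 Hz


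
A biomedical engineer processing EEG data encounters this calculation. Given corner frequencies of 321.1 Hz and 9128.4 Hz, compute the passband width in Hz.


Bandwidth is the difference of -3dB frequencies:
BW = f_high - f_low
   = 9128.4 - 321.1
   = 8807.3 Hz

8807.3 Hz


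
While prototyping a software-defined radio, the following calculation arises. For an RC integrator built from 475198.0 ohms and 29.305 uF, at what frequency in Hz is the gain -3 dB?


Cutoff frequency of a first-order RC filter:
fc = 1 / (2 * pi * R * C)
C = 29.305 uF = 2.9305e-05 F
fc = 1 / (2 * pi * 475198.0 * 2.9305e-05)
   = 1 / 87.497611569371
   = 0.011429 Hz

0.011429 Hz


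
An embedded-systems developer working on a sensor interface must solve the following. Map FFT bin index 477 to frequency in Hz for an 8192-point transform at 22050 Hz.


Frequency of DFT bin k:
f_k = k * fs / N
    = 477 * 22050 / 8192
    = 10517850 / 8192
    = 1283.917 Hz

1283.917 Hz


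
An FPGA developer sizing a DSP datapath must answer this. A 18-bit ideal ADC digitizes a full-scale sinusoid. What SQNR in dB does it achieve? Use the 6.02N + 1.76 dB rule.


Theoretical SNR for a full-scale sinusoid:
SNR = 6.02 * N + 1.76
    = 6.02 * 18 + 1.76
    = 108.36 + 1.76
    = 110.12 dB

110.12 dB


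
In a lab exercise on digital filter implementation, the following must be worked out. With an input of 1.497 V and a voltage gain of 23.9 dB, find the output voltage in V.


Output voltage from dB gain:
V_out = V_in * 10^(gain_dB / 20)
      = 1.497 * 10^(23.9 / 20)
      = 1.497 * 15.667511
      = 23.4543 V

23.4543 V


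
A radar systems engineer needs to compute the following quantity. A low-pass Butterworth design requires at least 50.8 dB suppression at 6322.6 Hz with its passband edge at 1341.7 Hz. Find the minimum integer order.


Butterworth filter order formula:
n = log10(10^(A/10) - 1) / (2 * log10(f_stop/f_pass))
10^(50.8/10) - 1 = 120225.4435
f_stop/f_pass = 6322.6 / 1341.7 = 4.7124
n = 3.7728 -> ceil = 4

4


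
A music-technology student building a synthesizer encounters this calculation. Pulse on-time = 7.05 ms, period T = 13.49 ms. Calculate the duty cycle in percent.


Duty cycle as a percentage:
DC = (t_on / T) * 100
   = (7.05 / 13.49) * 100
   = 0.522609 * 100
   = 52.26 %

52.26 %


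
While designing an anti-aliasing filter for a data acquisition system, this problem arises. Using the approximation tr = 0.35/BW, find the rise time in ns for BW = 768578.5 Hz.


Rise time from bandwidth relationship:
tr = 0.35 / BW
   = 0.35 / 768578.5
   = 4.553861447e-07 s
   = 455.3861 ns

455.3861 ns


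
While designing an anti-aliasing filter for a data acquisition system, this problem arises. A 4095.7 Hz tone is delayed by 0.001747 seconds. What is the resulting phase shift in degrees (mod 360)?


Phase shift from frequency and time delay:
phi = 360 * f * t_delay
    = 360 * 4095.7 * 0.001747
    = 2575.87 degrees
    mod 360 = 55.87 degrees

55.87 degrees


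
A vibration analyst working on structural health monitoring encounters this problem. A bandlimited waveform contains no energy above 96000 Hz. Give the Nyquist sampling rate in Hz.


The Nyquist rate is twice the maximum frequency component.
fs_min = 2 * fmax
      = 2 * 96000
      = 192000 Hz

192000


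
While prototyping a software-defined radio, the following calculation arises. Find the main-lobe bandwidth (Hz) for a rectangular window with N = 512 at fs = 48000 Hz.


Main lobe width for a rectangular window:
Width = 2 * fs / N
      = 2 * 48000 / 512
      = 96000 / 512
      = 187.5 Hz

187.5 Hz


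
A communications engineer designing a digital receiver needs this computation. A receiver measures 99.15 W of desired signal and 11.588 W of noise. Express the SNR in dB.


SNR in decibels:
SNR = 10 * log10(Ps / Pn)
    = 10 * log10(99.15 / 11.588)
    = 10 * log10(8.5563)
    = 10 * 0.9323
    = 9.32 dB

9.32 dB


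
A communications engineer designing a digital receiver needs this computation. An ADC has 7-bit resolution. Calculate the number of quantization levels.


Number of quantization levels = 2^N
= 2^7
= 128

128


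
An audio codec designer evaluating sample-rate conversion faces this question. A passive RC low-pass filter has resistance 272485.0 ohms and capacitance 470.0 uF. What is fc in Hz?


Cutoff frequency of a first-order RC filter:
fc = 1 / (2 * pi * R * C)
C = 470.0 uF = 0.00047 F
fc = 1 / (2 * pi * 272485.0 * 0.00047)
   = 1 / 804.67466176061
   = 0.001243 Hz

0.001243 Hz


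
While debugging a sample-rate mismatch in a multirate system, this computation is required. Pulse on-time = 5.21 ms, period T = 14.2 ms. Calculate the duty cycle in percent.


Duty cycle as a percentage:
DC = (t_on / T) * 100
   = (5.21 / 14.2) * 100
   = 0.366901 * 100
   = 36.69 %

36.69 %


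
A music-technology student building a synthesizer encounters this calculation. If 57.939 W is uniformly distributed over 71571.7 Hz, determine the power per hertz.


Power spectral density:
PSD = P / BW
    = 57.939 / 71571.7
    = 0.00080952 W/Hz

0.00080952 W/Hz


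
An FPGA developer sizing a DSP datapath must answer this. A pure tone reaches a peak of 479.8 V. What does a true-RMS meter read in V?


RMS voltage for a sinusoidal waveform:
V_rms = V_peak / sqrt(2)
      = 479.8 / 1.414214
      = 339.27 V

339.27 V


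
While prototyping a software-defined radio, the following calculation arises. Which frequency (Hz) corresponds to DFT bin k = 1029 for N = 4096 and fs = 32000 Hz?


Frequency of DFT bin k:
f_k = k * fs / N
    = 1029 * 32000 / 4096
    = 32928000 / 4096
    = 8039.062 Hz

8039.062 Hz


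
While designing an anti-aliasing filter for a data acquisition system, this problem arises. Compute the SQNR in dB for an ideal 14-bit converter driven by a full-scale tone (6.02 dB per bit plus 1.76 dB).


Theoretical SNR for a full-scale sinusoid:
SNR = 6.02 * N + 1.76
    = 6.02 * 14 + 1.76
    = 84.28 + 1.76
    = 86.04 dB

86.04 dB


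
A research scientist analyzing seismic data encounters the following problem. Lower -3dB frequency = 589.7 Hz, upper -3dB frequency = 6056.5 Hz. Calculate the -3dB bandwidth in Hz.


Bandwidth is the difference of -3dB frequencies:
BW = f_high - f_low
   = 6056.5 - 589.7
   = 5466.8 Hz

5466.8 Hz


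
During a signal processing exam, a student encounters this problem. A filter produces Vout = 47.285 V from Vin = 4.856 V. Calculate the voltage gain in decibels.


Voltage gain in dB:
G = 20 * log10(Vout / Vin)
  = 20 * log10(47.285 / 4.856)
  = 20 * log10(9.737438)
  = 20 * 0.988445
  = 19.77 dB

19.77 dB


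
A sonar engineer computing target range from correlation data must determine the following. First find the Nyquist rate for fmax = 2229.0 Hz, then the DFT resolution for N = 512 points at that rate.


Step 1 — Nyquist sampling rate:
fs = 2 * fmax = 2 * 2229.0 = 4458.0 Hz

Step 2 — DFT bin spacing:
df = fs / N = 4458.0 / 512 = 8.707 Hz

8.707 Hz


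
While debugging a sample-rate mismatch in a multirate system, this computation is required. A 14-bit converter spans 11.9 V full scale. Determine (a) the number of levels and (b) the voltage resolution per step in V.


Step 1 — number of quantization levels:
L = 2^N = 2^14 = 16384

Step 2 — LSB step size:
delta = Vfs / L
      = 11.9 / 16384
      = 0.00072632 V

Levels = 16384; step size = 0.00072632 V


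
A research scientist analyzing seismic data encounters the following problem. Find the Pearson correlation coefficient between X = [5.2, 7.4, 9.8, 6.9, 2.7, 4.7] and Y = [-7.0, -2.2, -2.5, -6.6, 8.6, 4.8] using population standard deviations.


Pearson correlation coefficient (population):
r = cov(X,Y) / (std(X) * std(Y))
Mean X = 6.1167, Mean Y = -0.8167
Cov(X,Y) = -7.828056
Std(X) = 2.249012, Std(Y) = 5.724921
r = -0.608

-0.608


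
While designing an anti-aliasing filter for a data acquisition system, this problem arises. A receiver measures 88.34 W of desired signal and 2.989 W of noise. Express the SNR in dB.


SNR in decibels:
SNR = 10 * log10(Ps / Pn)
    = 10 * log10(88.34 / 2.989)
    = 10 * log10(29.555)
    = 10 * 1.4706
    = 14.71 dB

14.71 dB


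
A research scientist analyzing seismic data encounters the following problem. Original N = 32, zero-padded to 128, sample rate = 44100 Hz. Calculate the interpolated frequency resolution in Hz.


Frequency resolution after zero-padding:
N_padded = 32 * 4 = 128
df = fs / N_padded
   = 44100 / 128
   = 344.5312 Hz

344.5312 Hz


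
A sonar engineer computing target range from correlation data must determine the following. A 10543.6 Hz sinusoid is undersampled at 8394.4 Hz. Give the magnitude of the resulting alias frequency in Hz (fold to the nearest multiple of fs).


Compute the nearest integer multiple of fs to the signal:
n = round(10543.6 / 8394.4) = 1
f_alias = |10543.6 - 1 * 8394.4|
        = |10543.6 - 8394.4|
        = 2149.2 Hz

2149.2


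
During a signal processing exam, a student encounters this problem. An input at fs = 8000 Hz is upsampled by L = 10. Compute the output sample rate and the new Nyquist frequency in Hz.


Step 1 — output sample rate after interpolation by L:
fs_out = L * fs_in = 10 * 8000 = 80000 Hz

Step 2 — Nyquist frequency of the output stream:
f_Nyq = fs_out / 2 = 80000 / 2 = 40000.0 Hz

fs_out = 80000 Hz; f_Nyquist = 40000.0 Hz


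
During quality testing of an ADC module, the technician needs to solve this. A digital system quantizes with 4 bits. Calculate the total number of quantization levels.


Number of quantization levels = 2^N
= 2^4
= 16

16


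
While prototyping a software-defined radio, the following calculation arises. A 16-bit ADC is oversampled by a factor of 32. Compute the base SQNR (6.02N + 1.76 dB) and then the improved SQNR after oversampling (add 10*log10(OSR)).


Step 1 — baseline SQNR at Nyquist:
SQNR_base = 6.02*N + 1.76
          = 6.02*16 + 1.76
          = 98.08 dB

Step 2 — oversampling processing gain:
G = 10*log10(OSR) = 10*log10(32) = 15.05 dB

Step 3 — total:
SQNR_total = 98.08 + 15.05 = 113.13 dB

Base SQNR = 98.08 dB; oversampled SQNR = 113.13 dB


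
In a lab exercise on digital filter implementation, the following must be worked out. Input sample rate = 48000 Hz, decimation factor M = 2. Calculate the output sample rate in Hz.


Decimation reduces the sample rate:
fs_out = fs_in / M
       = 48000 / 2
       = 24000.0 Hz

24000.0 Hz


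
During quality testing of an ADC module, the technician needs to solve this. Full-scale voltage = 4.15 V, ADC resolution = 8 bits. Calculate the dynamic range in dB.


Dynamic range from full-scale to LSB:
V_min = V_max / 2^bits = 4.15 / 2^8
DR = 20 * log10(V_max / V_min)
   = 20 * log10(2^8)
   = 20 * 8 * log10(2)
   = 48.16 dB

48.16 dB


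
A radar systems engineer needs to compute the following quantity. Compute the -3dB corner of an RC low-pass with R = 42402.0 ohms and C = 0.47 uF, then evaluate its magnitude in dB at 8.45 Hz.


Step 1 — cutoff frequency:
fc = 1 / (2*pi*R*C)
C = 0.47 uF = 4.7e-07 F
fc = 1 / (2*pi*42402.0*4.7e-07)
   = 7.98612 Hz

Step 2 — magnitude at f = 8.45 Hz:
|H(f)| = 1 / sqrt(1 + (f/fc)^2)
f/fc = 8.45 / 7.98612 = 1.058086
|H| = 1 / sqrt(1 + 1.119546) = 0.6868764
|H|_dB = 20*log10(0.6868764) = -3.26 dB

fc = 7.98612 Hz; |H(8.45 Hz)| = -3.26 dB
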